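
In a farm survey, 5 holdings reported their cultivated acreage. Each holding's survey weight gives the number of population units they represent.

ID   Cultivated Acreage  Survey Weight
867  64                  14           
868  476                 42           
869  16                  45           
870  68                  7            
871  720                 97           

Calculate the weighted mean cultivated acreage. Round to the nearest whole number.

Weighted sum = 64×14 + 476×42 + 16×45 + 68×7 + 720×97
  = 896 + 19992 + 720 + 476 + 69840 = 91924
Sum of weights = 14 + 42 + 45 + 7 + 97 = 205
Weighted mean = 91924 / 205 = 448.40976

448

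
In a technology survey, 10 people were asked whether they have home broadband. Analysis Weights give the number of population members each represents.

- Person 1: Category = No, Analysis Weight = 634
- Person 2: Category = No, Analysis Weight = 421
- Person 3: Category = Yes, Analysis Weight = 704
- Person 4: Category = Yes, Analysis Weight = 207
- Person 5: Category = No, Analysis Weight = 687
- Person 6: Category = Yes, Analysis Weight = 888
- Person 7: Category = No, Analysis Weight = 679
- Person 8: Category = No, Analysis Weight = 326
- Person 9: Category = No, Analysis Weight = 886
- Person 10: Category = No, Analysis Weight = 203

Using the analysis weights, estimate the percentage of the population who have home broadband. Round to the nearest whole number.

32

Sum of weights for 'Yes' = 704 + 207 + 888 = 1799
Total weight = 634 + 421 + 704 + 207 + 687 + 888 + 679 + 326 + 886 + 203 = 5635
Weighted proportion = 1799 / 5635 = 0.31925466 → 31.925466%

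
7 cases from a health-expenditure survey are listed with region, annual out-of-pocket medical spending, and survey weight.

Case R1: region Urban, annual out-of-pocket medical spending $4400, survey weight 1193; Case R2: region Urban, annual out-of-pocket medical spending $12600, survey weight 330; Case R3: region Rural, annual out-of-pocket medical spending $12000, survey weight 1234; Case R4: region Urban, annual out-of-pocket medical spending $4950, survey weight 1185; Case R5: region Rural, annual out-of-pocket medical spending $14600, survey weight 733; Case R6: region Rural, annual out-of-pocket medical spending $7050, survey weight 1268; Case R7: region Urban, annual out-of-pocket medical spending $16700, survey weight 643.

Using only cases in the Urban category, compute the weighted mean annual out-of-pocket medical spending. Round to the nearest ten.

Urban rows: R1, R2, R4, R7
Weighted sum = 4400×1193 + 12600×330 + 4950×1185 + 16700×643
  = 5249200 + 4158000 + 5865750 + 10738100 = 26011050
Sum of weights = 1193 + 330 + 1185 + 643 = 3351
Weighted mean = 26011050 / 3351 = 7762.1755

7760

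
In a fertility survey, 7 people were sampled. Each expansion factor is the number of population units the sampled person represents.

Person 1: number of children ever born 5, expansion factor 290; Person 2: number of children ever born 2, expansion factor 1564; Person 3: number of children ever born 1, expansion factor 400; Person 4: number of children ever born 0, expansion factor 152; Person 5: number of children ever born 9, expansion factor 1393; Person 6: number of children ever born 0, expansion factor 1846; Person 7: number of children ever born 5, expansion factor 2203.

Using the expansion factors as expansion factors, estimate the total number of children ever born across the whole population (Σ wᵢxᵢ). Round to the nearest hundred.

Weighted total = 5×290 + 2×1564 + 1×400 + 0×152 + 9×1393 + 0×1846 + 5×2203
  = 1450 + 3128 + 400 + 0 + 12537 + 0 + 11015 = 28530

28500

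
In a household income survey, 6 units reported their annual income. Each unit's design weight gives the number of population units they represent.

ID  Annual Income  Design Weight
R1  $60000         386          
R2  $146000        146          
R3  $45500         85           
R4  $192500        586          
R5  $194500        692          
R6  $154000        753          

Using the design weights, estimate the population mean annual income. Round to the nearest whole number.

155478

Weighted sum = 60000×386 + 146000×146 + 45500×85 + 192500×586 + 194500×692 + 154000×753
  = 23160000 + 21316000 + 3867500 + 112805000 + 134594000 + 115962000 = 411704500
Sum of weights = 386 + 146 + 85 + 586 + 692 + 753 = 2648
Weighted mean = 411704500 / 2648 = 155477.53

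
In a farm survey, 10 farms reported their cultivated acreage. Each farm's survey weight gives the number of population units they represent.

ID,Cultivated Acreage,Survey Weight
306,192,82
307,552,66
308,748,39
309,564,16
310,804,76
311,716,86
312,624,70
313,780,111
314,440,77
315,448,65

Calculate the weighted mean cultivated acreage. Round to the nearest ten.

Weighted sum = 406312
Sum of weights = 82 + 66 + 39 + 16 + 76 + 86 + 70 + 111 + 77 + 65 = 688
Weighted mean = 406312 / 688 = 590.56977

590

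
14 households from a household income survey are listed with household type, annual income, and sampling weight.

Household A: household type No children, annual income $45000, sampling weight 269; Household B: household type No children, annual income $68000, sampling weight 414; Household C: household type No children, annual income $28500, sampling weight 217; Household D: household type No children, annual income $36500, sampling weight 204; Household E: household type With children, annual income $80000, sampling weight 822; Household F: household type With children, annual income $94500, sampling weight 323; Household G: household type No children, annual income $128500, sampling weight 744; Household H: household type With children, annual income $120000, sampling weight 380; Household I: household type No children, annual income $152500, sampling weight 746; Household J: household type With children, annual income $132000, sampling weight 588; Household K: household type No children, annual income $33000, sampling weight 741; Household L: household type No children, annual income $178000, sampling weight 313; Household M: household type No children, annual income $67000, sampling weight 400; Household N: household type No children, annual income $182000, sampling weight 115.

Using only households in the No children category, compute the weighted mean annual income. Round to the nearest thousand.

94000

No children rows: A, B, C, D, G, I, K, L, M, N
Weighted sum = 45000×269 + 68000×414 + 28500×217 + 36500×204 + 128500×744 + 152500×746 + 33000×741 + 178000×313 + 67000×400 + 182000×115
  = 12105000 + 28152000 + 6184500 + 7446000 + 95604000 + 113765000 + 24453000 + 55714000 + 26800000 + 20930000 = 391153500
Sum of weights = 269 + 414 + 217 + 204 + 744 + 746 + 741 + 313 + 400 + 115 = 4163
Weighted mean = 391153500 / 4163 = 93959.524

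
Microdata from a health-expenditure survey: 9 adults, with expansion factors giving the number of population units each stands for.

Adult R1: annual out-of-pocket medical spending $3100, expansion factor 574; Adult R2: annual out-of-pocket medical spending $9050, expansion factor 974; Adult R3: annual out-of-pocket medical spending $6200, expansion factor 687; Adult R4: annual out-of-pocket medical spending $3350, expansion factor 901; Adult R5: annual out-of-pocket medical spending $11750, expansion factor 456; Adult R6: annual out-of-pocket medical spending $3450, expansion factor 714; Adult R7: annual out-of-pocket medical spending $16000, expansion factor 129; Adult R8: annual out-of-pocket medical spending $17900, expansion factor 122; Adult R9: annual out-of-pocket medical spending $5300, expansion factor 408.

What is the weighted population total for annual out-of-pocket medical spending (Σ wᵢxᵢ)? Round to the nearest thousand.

32103000

Weighted total = 3100×574 + 9050×974 + 6200×687 + 3350×901 + 11750×456 + 3450×714 + 16000×129 + 17900×122 + 5300×408
  = 32103350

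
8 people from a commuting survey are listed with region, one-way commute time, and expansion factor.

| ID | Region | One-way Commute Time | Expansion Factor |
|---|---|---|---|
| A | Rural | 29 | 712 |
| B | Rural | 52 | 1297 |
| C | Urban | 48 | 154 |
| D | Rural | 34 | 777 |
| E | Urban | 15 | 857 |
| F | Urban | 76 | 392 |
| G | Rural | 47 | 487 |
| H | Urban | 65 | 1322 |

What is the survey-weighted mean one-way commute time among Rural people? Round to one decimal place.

42.0

Rural rows: A, B, D, G
Weighted sum = 29×712 + 52×1297 + 34×777 + 47×487
  = 137399
Sum of weights = 3273
Weighted mean = 137399 / 3273 = 41.979529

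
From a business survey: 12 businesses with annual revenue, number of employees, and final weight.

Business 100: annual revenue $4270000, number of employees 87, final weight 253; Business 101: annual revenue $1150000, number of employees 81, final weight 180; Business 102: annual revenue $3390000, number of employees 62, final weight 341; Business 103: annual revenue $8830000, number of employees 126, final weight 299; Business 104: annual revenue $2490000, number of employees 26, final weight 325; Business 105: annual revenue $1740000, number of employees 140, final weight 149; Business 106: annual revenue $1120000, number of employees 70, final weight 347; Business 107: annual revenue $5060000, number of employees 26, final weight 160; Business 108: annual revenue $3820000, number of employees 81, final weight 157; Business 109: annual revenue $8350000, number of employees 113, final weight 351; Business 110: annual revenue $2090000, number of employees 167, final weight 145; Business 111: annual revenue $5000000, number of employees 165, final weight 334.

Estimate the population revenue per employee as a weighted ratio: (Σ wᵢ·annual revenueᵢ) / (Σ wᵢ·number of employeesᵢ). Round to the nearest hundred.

Σ wᵢ·y = 4270000×253 + 1150000×180 + 3390000×341 + 8830000×299 + 2490000×325 + 1740000×149 + 1120000×347 + 5060000×160 + 3820000×157 + 8350000×351 + 2090000×145 + 5000000×334
  = 12853860000
Σ wᵢ·x = 87×253 + 81×180 + 62×341 + 126×299 + 26×325 + 140×149 + 70×347 + 26×160 + 81×157 + 113×351 + 167×145 + 165×334
  = 22011 + 14580 + 21142 + 37674 + 8450 + 20860 + 24290 + 4160 + 12717 + 39663 + 24215 + 55110 = 284872
Ratio = 12853860000 / 284872 = 45121.528

45100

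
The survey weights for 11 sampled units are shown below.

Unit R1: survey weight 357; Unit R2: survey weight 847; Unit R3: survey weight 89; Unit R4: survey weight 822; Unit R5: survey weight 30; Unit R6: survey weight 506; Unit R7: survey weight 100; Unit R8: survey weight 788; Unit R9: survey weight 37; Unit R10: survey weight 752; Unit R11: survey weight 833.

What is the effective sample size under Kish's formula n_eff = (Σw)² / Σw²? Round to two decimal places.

Σ wᵢ = 357 + 847 + 89 + 822 + 30 + 506 + 100 + 788 + 37 + 752 + 833 = 5161
Σ wᵢ² = 3677105
n_eff = 5161² / 3677105 = 26635921 / 3677105 = 7.2437205

7.24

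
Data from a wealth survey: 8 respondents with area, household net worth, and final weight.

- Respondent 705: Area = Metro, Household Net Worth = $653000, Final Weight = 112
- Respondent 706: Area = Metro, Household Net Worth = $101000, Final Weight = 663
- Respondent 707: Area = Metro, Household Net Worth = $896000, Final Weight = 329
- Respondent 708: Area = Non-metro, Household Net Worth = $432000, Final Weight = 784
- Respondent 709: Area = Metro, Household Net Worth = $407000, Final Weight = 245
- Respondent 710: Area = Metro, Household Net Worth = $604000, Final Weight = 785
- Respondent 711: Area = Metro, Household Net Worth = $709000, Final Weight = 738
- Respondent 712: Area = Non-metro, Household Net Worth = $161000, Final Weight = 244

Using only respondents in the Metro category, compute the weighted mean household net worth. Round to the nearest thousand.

Metro rows: 705, 706, 707, 709, 710, 711
Weighted sum = 653000×112 + 101000×663 + 896000×329 + 407000×245 + 604000×785 + 709000×738
  = 73136000 + 66963000 + 294784000 + 99715000 + 474140000 + 523242000 = 1531980000
Sum of weights = 112 + 663 + 329 + 245 + 785 + 738 = 2872
Weighted mean = 1531980000 / 2872 = 533419.22

533000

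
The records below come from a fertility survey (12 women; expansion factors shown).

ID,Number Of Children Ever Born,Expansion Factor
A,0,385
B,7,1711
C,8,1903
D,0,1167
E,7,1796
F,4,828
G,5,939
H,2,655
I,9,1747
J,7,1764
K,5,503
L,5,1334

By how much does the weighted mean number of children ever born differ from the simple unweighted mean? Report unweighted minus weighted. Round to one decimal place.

Unweighted sum = 59
Unweighted mean = 59 / 12 = 4.9166667
Weighted sum = 0×385 + 7×1711 + 8×1903 + 0×1167 + 7×1796 + 4×828 + 5×939 + 2×655 + 9×1747 + 7×1764 + 5×503 + 5×1334
  = 0 + 11977 + 15224 + 0 + 12572 + 3312 + 4695 + 1310 + 15723 + 12348 + 2515 + 6670 = 86346
Sum of weights = 385 + 1711 + 1903 + 1167 + 1796 + 828 + 939 + 655 + 1747 + 1764 + 503 + 1334 = 14732
Weighted mean = 86346 / 14732 = 5.8611187
Difference (unweighted minus weighted) = -0.94445199

-0.9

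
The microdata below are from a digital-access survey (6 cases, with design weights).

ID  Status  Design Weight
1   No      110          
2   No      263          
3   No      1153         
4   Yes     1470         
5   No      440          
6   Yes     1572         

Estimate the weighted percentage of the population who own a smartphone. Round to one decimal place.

60.7

Sum of weights for 'Yes' = 1470 + 1572 = 3042
Total weight = 110 + 263 + 1153 + 1470 + 440 + 1572 = 5008
Weighted proportion = 3042 / 5008 = 0.60742812 → 60.742812%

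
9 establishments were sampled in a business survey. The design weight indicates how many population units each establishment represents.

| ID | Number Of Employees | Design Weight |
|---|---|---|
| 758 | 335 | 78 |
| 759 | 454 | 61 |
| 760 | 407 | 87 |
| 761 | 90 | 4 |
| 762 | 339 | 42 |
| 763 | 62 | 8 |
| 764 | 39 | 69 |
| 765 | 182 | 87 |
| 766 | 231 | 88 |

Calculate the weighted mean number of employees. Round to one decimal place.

Weighted sum = 335×78 + 454×61 + 407×87 + 90×4 + 339×42 + 62×8 + 39×69 + 182×87 + 231×88
  = 26130 + 27694 + 35409 + 360 + 14238 + 496 + 2691 + 15834 + 20328 = 143180
Sum of weights = 524
Weighted mean = 143180 / 524 = 273.24427

273.2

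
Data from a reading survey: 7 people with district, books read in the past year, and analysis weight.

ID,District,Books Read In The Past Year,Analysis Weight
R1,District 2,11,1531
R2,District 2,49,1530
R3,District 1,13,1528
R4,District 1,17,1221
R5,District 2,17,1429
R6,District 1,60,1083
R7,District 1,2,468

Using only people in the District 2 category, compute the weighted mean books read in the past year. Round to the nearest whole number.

26

District 2 rows: R1, R2, R5
Weighted sum = 11×1531 + 49×1530 + 17×1429
  = 16841 + 74970 + 24293 = 116104
Sum of weights = 1531 + 1530 + 1429 = 4490
Weighted mean = 116104 / 4490 = 25.858352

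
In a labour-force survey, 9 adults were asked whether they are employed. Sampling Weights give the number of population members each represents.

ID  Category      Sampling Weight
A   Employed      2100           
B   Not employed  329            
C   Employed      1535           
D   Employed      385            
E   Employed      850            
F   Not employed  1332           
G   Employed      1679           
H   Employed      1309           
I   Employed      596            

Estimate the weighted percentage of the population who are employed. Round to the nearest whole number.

Sum of weights for 'Employed' = 2100 + 1535 + 385 + 850 + 1679 + 1309 + 596 = 8454
Total weight = 2100 + 329 + 1535 + 385 + 850 + 1332 + 1679 + 1309 + 596 = 10115
Weighted proportion = 8454 / 10115 = 0.83578843 → 83.578843%

84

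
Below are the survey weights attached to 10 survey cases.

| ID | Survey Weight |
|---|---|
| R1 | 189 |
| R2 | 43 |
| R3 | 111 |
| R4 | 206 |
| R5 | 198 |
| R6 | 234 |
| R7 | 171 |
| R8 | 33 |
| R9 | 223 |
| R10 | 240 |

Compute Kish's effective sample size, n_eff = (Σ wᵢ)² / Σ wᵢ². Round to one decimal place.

8.4

Σ wᵢ = 189 + 43 + 111 + 206 + 198 + 234 + 171 + 33 + 223 + 240 = 1648
Σ wᵢ² = 35721 + 1849 + 12321 + 42436 + 39204 + 54756 + 29241 + 1089 + 49729 + 57600 = 323946
n_eff = 1648² / 323946 = 2715904 / 323946 = 8.3838171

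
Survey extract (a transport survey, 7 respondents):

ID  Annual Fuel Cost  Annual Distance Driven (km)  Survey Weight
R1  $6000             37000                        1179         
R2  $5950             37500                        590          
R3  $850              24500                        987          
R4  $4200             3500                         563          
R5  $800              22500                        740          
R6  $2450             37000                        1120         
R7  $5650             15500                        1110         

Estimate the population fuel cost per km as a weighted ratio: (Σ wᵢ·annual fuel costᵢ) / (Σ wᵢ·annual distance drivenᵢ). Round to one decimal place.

0.1

Σ wᵢ·y = 6000×1179 + 5950×590 + 850×987 + 4200×563 + 800×740 + 2450×1120 + 5650×1110
  = 7074000 + 3510500 + 838950 + 2364600 + 592000 + 2744000 + 6271500 = 23395550
Σ wᵢ·x = 167195000
Ratio = 23395550 / 167195000 = 0.13992972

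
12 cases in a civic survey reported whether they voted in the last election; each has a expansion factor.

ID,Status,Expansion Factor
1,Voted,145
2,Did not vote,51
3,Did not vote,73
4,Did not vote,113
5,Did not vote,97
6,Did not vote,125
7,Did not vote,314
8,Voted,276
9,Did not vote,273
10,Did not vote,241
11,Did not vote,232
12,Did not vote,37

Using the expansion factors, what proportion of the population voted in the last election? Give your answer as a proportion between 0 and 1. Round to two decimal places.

0.21

Sum of weights for 'Voted' = 145 + 276 = 421
Total weight = 145 + 51 + 73 + 113 + 97 + 125 + 314 + 276 + 273 + 241 + 232 + 37 = 1977
Weighted proportion = 421 / 1977 = 0.21294891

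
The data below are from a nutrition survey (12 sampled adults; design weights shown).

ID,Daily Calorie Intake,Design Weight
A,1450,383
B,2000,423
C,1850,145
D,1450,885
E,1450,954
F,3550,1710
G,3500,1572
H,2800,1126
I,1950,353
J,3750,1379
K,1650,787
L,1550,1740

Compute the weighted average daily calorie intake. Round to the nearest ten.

2520

Weighted sum = 1450×383 + 2000×423 + 1850×145 + 1450×885 + 1450×954 + 3550×1710 + 3500×1572 + 2800×1126 + 1950×353 + 3750×1379 + 1650×787 + 1550×1740
  = 28916600
Sum of weights = 383 + 423 + 145 + 885 + 954 + 1710 + 1572 + 1126 + 353 + 1379 + 787 + 1740 = 11457
Weighted mean = 28916600 / 11457 = 2523.9242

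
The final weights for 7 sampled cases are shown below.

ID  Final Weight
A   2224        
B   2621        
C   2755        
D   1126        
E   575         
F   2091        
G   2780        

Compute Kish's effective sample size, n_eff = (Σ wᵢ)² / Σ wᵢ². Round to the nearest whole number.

6

Σ wᵢ = 2224 + 2621 + 2755 + 1126 + 575 + 2091 + 2780 = 14172
Σ wᵢ² = 4946176 + 6869641 + 7590025 + 1267876 + 330625 + 4372281 + 7728400 = 33105024
n_eff = 14172² / 33105024 = 200845584 / 33105024 = 6.0669216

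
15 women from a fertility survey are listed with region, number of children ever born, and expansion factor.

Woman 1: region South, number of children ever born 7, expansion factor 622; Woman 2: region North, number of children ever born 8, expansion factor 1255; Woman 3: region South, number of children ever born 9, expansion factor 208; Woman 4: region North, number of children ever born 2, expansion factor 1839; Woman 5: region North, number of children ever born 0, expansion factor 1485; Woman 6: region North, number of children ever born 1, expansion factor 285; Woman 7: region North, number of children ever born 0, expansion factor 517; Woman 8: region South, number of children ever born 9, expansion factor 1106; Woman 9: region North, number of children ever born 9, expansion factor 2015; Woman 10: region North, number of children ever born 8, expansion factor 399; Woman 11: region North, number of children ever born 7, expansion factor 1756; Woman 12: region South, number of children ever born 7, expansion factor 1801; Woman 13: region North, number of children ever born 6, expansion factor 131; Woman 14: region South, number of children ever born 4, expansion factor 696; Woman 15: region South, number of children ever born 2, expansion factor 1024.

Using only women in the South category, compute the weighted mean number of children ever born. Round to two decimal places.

6.16

South rows: 1, 3, 8, 12, 14, 15
Weighted sum = 7×622 + 9×208 + 9×1106 + 7×1801 + 4×696 + 2×1024
  = 4354 + 1872 + 9954 + 12607 + 2784 + 2048 = 33619
Sum of weights = 5457
Weighted mean = 33619 / 5457 = 6.160711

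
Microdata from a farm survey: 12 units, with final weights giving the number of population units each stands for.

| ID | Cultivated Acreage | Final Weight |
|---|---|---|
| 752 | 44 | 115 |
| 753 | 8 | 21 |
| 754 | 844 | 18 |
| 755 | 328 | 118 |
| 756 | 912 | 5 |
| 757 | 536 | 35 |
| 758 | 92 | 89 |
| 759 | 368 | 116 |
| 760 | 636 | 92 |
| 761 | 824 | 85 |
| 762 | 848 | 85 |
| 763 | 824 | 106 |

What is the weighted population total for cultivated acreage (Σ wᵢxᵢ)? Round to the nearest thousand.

421000

Weighted total = 44×115 + 8×21 + 844×18 + 328×118 + 912×5 + 536×35 + 92×89 + 368×116 + 636×92 + 824×85 + 848×85 + 824×106
  = 5060 + 168 + 15192 + 38704 + 4560 + 18760 + 8188 + 42688 + 58512 + 70040 + 72080 + 87344 = 421296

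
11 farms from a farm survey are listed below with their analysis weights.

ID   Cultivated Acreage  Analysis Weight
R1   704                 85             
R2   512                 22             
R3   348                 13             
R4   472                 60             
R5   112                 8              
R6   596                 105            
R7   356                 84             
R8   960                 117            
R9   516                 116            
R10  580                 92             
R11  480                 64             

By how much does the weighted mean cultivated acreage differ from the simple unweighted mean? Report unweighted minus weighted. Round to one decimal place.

-79.8

Unweighted sum = 5636
Unweighted mean = 5636 / 11 = 512.36364
Weighted sum = 704×85 + 512×22 + 348×13 + 472×60 + 112×8 + 596×105 + 356×84 + 960×117 + 516×116 + 580×92 + 480×64
  = 453584
Sum of weights = 85 + 22 + 13 + 60 + 8 + 105 + 84 + 117 + 116 + 92 + 64 = 766
Weighted mean = 453584 / 766 = 592.14621
Difference (unweighted minus weighted) = -79.782578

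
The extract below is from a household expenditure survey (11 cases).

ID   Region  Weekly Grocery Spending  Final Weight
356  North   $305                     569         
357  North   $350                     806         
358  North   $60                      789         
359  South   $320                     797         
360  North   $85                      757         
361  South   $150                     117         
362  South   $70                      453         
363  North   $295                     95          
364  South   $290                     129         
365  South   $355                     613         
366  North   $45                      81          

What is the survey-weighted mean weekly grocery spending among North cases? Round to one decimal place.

193.4

North rows: 356, 357, 358, 360, 363, 366
Weighted sum = 305×569 + 350×806 + 60×789 + 85×757 + 295×95 + 45×81
  = 173545 + 282100 + 47340 + 64345 + 28025 + 3645 = 599000
Sum of weights = 569 + 806 + 789 + 757 + 95 + 81 = 3097
Weighted mean = 599000 / 3097 = 193.41298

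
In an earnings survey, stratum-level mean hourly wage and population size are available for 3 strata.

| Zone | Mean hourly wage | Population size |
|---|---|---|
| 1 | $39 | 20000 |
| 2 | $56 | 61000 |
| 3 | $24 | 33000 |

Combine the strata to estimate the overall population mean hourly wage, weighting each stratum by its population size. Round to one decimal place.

Σ Nₕ·x̄ₕ = 39×20000 + 56×61000 + 24×33000
  = 780000 + 3416000 + 792000 = 4988000
Σ Nₕ = 114000
Overall mean = 4988000 / 114000 = 43.754386

43.8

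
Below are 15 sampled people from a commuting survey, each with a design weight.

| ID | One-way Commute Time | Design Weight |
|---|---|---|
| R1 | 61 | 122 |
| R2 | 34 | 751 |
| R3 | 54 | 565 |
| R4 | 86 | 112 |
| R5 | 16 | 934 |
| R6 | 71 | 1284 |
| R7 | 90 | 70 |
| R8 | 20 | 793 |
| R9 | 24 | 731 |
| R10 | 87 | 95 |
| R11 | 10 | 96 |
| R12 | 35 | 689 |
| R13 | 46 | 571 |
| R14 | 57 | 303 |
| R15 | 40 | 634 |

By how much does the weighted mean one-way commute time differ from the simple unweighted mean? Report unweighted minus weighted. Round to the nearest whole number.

7

Unweighted sum = 731
Unweighted mean = 731 / 15 = 48.733333
Weighted sum = 321167
Sum of weights = 7750
Weighted mean = 321167 / 7750 = 41.440903
Difference (unweighted minus weighted) = 7.2924301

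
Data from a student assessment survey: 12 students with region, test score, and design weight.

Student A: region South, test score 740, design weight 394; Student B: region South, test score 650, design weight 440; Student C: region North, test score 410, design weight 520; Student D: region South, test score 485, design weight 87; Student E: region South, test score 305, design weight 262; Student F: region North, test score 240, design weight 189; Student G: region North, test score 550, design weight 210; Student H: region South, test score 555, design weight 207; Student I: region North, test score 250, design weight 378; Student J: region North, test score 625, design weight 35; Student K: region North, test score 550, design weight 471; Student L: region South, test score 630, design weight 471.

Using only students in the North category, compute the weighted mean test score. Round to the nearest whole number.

North rows: C, F, G, I, J, K
Weighted sum = 749485
Sum of weights = 520 + 189 + 210 + 378 + 35 + 471 = 1803
Weighted mean = 749485 / 1803 = 415.68774

416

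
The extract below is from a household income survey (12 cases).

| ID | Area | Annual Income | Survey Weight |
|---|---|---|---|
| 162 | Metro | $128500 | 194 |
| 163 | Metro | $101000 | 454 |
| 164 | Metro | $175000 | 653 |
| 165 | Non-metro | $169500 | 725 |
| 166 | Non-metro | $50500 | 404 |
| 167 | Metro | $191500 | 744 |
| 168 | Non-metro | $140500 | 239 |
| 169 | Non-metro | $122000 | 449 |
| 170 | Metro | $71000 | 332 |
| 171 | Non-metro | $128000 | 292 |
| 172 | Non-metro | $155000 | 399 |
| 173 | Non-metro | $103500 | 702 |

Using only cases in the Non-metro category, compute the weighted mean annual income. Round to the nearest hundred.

Non-metro rows: 165, 166, 168, 169, 171, 172, 173
Weighted sum = 169500×725 + 50500×404 + 140500×239 + 122000×449 + 128000×292 + 155000×399 + 103500×702
  = 122887500 + 20402000 + 33579500 + 54778000 + 37376000 + 61845000 + 72657000 = 403525000
Sum of weights = 725 + 404 + 239 + 449 + 292 + 399 + 702 = 3210
Weighted mean = 403525000 / 3210 = 125708.72

125700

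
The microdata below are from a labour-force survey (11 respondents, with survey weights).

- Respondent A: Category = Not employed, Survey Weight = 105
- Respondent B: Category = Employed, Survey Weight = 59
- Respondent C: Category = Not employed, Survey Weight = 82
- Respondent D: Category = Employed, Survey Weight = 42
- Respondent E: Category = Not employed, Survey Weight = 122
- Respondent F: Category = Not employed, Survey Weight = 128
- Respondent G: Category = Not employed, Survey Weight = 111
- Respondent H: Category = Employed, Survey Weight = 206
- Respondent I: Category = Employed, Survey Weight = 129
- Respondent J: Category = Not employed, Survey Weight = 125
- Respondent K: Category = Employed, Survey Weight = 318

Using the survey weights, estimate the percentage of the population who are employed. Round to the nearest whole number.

53

Sum of weights for 'Employed' = 59 + 42 + 206 + 129 + 318 = 754
Total weight = 105 + 59 + 82 + 42 + 122 + 128 + 111 + 206 + 129 + 125 + 318 = 1427
Weighted proportion = 754 / 1427 = 0.52838122 → 52.838122%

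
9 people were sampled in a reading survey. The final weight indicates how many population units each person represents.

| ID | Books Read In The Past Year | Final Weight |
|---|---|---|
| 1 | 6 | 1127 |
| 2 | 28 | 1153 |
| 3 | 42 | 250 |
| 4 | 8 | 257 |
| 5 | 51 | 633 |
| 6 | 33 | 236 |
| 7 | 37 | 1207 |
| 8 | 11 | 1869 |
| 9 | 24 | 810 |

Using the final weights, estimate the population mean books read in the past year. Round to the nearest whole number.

23

Weighted sum = 6×1127 + 28×1153 + 42×250 + 8×257 + 51×633 + 33×236 + 37×1207 + 11×1869 + 24×810
  = 6762 + 32284 + 10500 + 2056 + 32283 + 7788 + 44659 + 20559 + 19440 = 176331
Sum of weights = 1127 + 1153 + 250 + 257 + 633 + 236 + 1207 + 1869 + 810 = 7542
Weighted mean = 176331 / 7542 = 23.379873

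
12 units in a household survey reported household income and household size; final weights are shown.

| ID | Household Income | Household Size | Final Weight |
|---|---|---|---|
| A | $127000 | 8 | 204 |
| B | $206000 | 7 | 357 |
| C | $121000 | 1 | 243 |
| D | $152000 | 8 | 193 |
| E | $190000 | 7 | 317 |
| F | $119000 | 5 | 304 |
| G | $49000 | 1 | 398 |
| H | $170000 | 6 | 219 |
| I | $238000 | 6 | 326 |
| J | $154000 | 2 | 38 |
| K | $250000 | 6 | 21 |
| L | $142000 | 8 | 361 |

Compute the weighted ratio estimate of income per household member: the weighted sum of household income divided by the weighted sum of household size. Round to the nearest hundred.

Σ wᵢ·y = 127000×204 + 206000×357 + 121000×243 + 152000×193 + 190000×317 + 119000×304 + 49000×398 + 170000×219 + 238000×326 + 154000×38 + 250000×21 + 142000×361
  = 25908000 + 73542000 + 29403000 + 29336000 + 60230000 + 36176000 + 19502000 + 37230000 + 77588000 + 5852000 + 5250000 + 51262000 = 451279000
Σ wᵢ·x = 16415
Ratio = 451279000 / 16415 = 27491.867

27500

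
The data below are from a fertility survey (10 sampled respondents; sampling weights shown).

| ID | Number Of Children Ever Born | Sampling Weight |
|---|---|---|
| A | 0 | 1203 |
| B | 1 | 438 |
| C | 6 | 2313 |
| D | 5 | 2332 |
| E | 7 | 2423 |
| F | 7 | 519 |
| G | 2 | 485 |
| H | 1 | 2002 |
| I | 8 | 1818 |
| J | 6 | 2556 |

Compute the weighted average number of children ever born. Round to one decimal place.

4.9

Weighted sum = 0×1203 + 1×438 + 6×2313 + 5×2332 + 7×2423 + 7×519 + 2×485 + 1×2002 + 8×1818 + 6×2556
  = 79422
Sum of weights = 1203 + 438 + 2313 + 2332 + 2423 + 519 + 485 + 2002 + 1818 + 2556 = 16089
Weighted mean = 79422 / 16089 = 4.9364162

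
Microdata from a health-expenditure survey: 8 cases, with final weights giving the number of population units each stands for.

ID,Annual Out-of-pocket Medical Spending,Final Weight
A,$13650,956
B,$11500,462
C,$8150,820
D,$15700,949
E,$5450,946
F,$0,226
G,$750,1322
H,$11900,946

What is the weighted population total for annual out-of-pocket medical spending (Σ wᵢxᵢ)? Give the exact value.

Weighted total = 13650×956 + 11500×462 + 8150×820 + 15700×949 + 5450×946 + 0×226 + 750×1322 + 11900×946
  = 13049400 + 5313000 + 6683000 + 14899300 + 5155700 + 0 + 991500 + 11257400 = 57349300

57349300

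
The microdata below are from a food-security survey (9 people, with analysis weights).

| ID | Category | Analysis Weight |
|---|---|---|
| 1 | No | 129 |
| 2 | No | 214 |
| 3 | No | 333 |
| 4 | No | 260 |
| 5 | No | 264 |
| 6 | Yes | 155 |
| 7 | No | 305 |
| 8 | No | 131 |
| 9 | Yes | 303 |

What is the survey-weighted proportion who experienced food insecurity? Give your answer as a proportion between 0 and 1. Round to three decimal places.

Sum of weights for 'Yes' = 155 + 303 = 458
Total weight = 129 + 214 + 333 + 260 + 264 + 155 + 305 + 131 + 303 = 2094
Weighted proportion = 458 / 2094 = 0.21872015

0.219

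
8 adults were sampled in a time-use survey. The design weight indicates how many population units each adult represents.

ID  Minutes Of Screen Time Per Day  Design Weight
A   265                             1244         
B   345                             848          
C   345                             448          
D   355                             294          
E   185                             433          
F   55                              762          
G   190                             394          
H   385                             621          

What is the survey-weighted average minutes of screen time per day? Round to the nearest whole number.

Weighted sum = 265×1244 + 345×848 + 345×448 + 355×294 + 185×433 + 55×762 + 190×394 + 385×621
  = 329660 + 292560 + 154560 + 104370 + 80105 + 41910 + 74860 + 239085 = 1317110
Sum of weights = 1244 + 848 + 448 + 294 + 433 + 762 + 394 + 621 = 5044
Weighted mean = 1317110 / 5044 = 261.12411

261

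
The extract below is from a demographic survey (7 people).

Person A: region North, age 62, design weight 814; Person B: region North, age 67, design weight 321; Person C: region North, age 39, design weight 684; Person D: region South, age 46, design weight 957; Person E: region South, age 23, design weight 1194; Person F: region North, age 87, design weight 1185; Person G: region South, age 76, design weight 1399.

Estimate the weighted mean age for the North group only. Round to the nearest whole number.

67

North rows: A, B, C, F
Weighted sum = 62×814 + 67×321 + 39×684 + 87×1185
  = 50468 + 21507 + 26676 + 103095 = 201746
Sum of weights = 814 + 321 + 684 + 1185 = 3004
Weighted mean = 201746 / 3004 = 67.159121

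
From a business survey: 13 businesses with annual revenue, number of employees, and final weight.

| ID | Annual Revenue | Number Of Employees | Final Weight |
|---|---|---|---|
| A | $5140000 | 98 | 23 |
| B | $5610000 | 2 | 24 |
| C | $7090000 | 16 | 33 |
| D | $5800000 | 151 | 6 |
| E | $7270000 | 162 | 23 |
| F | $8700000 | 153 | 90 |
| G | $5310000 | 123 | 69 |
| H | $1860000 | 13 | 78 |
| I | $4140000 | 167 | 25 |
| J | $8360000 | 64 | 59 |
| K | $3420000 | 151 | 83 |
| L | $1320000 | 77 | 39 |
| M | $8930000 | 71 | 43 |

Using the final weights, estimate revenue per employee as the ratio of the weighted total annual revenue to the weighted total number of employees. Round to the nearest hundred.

Σ wᵢ·y = 3299380000
Σ wᵢ·x = 57273
Ratio = 3299380000 / 57273 = 57607.948

57600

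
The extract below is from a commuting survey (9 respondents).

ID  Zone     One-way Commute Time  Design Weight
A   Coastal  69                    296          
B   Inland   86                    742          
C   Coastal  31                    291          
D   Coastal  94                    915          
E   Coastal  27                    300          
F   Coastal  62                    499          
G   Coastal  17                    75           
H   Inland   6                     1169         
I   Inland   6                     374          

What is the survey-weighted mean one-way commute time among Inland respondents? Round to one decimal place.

Inland rows: B, H, I
Weighted sum = 86×742 + 6×1169 + 6×374
  = 63812 + 7014 + 2244 = 73070
Sum of weights = 742 + 1169 + 374 = 2285
Weighted mean = 73070 / 2285 = 31.978118

32.0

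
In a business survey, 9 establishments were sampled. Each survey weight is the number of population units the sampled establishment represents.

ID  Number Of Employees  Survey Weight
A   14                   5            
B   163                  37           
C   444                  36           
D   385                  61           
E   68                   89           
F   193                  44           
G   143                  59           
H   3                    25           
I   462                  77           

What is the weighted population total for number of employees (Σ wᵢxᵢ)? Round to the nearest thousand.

Weighted total = 104200

104000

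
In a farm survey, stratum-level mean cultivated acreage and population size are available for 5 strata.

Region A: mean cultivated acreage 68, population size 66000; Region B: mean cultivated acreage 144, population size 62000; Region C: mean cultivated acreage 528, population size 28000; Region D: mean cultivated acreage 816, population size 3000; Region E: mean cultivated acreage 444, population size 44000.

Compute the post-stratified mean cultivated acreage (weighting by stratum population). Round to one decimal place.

247.2

Σ Nₕ·x̄ₕ = 68×66000 + 144×62000 + 528×28000 + 816×3000 + 444×44000
  = 4488000 + 8928000 + 14784000 + 2448000 + 19536000 = 50184000
Σ Nₕ = 66000 + 62000 + 28000 + 3000 + 44000 = 203000
Overall mean = 50184000 / 203000 = 247.21182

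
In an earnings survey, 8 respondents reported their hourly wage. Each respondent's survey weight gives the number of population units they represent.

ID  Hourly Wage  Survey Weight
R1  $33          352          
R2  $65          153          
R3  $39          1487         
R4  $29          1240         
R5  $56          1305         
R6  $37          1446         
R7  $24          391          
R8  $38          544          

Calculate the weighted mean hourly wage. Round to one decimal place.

39.3

Weighted sum = 33×352 + 65×153 + 39×1487 + 29×1240 + 56×1305 + 37×1446 + 24×391 + 38×544
  = 11616 + 9945 + 57993 + 35960 + 73080 + 53502 + 9384 + 20672 = 272152
Sum of weights = 352 + 153 + 1487 + 1240 + 1305 + 1446 + 391 + 544 = 6918
Weighted mean = 272152 / 6918 = 39.339694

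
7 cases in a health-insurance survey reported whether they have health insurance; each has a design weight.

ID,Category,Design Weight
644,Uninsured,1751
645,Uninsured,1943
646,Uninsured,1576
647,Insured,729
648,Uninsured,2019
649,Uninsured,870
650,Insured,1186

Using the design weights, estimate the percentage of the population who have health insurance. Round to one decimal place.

Sum of weights for 'Insured' = 729 + 1186 = 1915
Total weight = 1751 + 1943 + 1576 + 729 + 2019 + 870 + 1186 = 10074
Weighted proportion = 1915 / 10074 = 0.19009331 → 19.009331%

19.0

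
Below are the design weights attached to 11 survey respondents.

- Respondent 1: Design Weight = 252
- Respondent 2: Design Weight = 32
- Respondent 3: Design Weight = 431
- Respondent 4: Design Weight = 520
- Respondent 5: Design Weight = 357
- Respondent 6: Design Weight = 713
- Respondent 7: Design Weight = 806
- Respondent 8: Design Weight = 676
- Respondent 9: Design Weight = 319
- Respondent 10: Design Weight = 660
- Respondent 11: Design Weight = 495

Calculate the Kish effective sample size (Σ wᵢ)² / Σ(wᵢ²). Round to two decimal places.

9.09

Σ wᵢ = 252 + 32 + 431 + 520 + 357 + 713 + 806 + 676 + 319 + 660 + 495 = 5261
Σ wᵢ² = 3045505
n_eff = 5261² / 3045505 = 27678121 / 3045505 = 9.0881877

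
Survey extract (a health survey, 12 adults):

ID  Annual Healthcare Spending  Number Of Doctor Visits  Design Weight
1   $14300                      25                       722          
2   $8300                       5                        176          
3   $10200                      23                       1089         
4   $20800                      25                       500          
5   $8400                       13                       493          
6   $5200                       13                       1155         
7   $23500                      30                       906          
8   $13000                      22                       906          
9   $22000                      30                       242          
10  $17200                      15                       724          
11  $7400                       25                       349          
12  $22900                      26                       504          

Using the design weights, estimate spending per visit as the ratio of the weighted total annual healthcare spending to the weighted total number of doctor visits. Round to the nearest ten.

660

Σ wᵢ·y = 14300×722 + 8300×176 + 10200×1089 + 20800×500 + 8400×493 + 5200×1155 + 23500×906 + 13000×906 + 22000×242 + 17200×724 + 7400×349 + 22900×504
  = 10324600 + 1460800 + 11107800 + 10400000 + 4141200 + 6006000 + 21291000 + 11778000 + 5324000 + 12452800 + 2582600 + 11541600 = 108410400
Σ wᵢ·x = 25×722 + 5×176 + 23×1089 + 25×500 + 13×493 + 13×1155 + 30×906 + 22×906 + 30×242 + 15×724 + 25×349 + 26×504
  = 18050 + 880 + 25047 + 12500 + 6409 + 15015 + 27180 + 19932 + 7260 + 10860 + 8725 + 13104 = 164962
Ratio = 108410400 / 164962 = 657.18408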